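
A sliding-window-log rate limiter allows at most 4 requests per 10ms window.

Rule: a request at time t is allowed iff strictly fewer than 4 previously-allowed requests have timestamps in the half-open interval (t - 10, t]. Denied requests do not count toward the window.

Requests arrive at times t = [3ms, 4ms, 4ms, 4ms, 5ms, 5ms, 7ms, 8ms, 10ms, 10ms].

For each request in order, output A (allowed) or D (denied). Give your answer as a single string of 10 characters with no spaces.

Tracking allowed requests in the window:
  req#1 t=3ms: ALLOW
  req#2 t=4ms: ALLOW
  req#3 t=4ms: ALLOW
  req#4 t=4ms: ALLOW
  req#5 t=5ms: DENY
  req#6 t=5ms: DENY
  req#7 t=7ms: DENY
  req#8 t=8ms: DENY
  req#9 t=10ms: DENY
  req#10 t=10ms: DENY

Answer: AAAADDDDDD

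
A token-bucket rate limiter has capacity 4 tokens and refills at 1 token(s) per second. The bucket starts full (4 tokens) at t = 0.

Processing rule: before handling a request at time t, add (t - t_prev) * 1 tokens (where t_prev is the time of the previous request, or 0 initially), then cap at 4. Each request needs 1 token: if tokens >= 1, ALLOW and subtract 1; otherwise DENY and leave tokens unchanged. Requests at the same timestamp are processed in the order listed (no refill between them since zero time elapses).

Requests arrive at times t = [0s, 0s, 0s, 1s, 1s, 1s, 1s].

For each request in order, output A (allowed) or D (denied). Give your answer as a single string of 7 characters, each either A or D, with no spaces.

Simulating step by step:
  req#1 t=0s: ALLOW
  req#2 t=0s: ALLOW
  req#3 t=0s: ALLOW
  req#4 t=1s: ALLOW
  req#5 t=1s: ALLOW
  req#6 t=1s: DENY
  req#7 t=1s: DENY

Answer: AAAAADD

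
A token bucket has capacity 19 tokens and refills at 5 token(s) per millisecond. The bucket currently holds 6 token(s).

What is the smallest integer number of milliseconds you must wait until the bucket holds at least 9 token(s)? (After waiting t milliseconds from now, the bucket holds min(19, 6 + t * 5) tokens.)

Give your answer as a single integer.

Answer: 1

Derivation:
Need 6 + t * 5 >= 9, so t >= 3/5.
Smallest integer t = ceil(3/5) = 1.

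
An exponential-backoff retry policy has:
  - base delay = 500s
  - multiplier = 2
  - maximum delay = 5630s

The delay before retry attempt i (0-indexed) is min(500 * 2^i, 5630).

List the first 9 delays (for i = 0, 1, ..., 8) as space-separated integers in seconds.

Computing each delay:
  i=0: min(500*2^0, 5630) = 500
  i=1: min(500*2^1, 5630) = 1000
  i=2: min(500*2^2, 5630) = 2000
  i=3: min(500*2^3, 5630) = 4000
  i=4: min(500*2^4, 5630) = 5630
  i=5: min(500*2^5, 5630) = 5630
  i=6: min(500*2^6, 5630) = 5630
  i=7: min(500*2^7, 5630) = 5630
  i=8: min(500*2^8, 5630) = 5630

Answer: 500 1000 2000 4000 5630 5630 5630 5630 5630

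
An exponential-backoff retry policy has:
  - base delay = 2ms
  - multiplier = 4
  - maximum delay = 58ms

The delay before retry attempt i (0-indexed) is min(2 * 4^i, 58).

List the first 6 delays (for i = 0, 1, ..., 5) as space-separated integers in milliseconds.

Computing each delay:
  i=0: min(2*4^0, 58) = 2
  i=1: min(2*4^1, 58) = 8
  i=2: min(2*4^2, 58) = 32
  i=3: min(2*4^3, 58) = 58
  i=4: min(2*4^4, 58) = 58
  i=5: min(2*4^5, 58) = 58

Answer: 2 8 32 58 58 58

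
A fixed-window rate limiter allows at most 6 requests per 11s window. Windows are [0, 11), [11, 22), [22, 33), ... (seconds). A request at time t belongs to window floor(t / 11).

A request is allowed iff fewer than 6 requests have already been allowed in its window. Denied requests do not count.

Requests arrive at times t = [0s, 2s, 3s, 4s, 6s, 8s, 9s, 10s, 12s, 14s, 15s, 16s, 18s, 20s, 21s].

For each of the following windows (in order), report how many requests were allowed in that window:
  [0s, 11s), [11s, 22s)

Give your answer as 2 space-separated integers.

Answer: 6 6

Derivation:
Processing requests:
  req#1 t=0s (window 0): ALLOW
  req#2 t=2s (window 0): ALLOW
  req#3 t=3s (window 0): ALLOW
  req#4 t=4s (window 0): ALLOW
  req#5 t=6s (window 0): ALLOW
  req#6 t=8s (window 0): ALLOW
  req#7 t=9s (window 0): DENY
  req#8 t=10s (window 0): DENY
  req#9 t=12s (window 1): ALLOW
  req#10 t=14s (window 1): ALLOW
  req#11 t=15s (window 1): ALLOW
  req#12 t=16s (window 1): ALLOW
  req#13 t=18s (window 1): ALLOW
  req#14 t=20s (window 1): ALLOW
  req#15 t=21s (window 1): DENY

Allowed counts by window: 6 6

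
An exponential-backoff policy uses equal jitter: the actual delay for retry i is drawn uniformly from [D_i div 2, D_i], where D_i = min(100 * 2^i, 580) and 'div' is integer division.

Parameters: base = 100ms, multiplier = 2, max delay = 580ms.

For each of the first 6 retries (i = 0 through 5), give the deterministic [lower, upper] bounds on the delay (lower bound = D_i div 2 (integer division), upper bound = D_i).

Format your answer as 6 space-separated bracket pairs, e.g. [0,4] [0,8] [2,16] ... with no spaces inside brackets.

Computing bounds per retry:
  i=0: D_i=min(100*2^0,580)=100, bounds=[50,100]
  i=1: D_i=min(100*2^1,580)=200, bounds=[100,200]
  i=2: D_i=min(100*2^2,580)=400, bounds=[200,400]
  i=3: D_i=min(100*2^3,580)=580, bounds=[290,580]
  i=4: D_i=min(100*2^4,580)=580, bounds=[290,580]
  i=5: D_i=min(100*2^5,580)=580, bounds=[290,580]

Answer: [50,100] [100,200] [200,400] [290,580] [290,580] [290,580]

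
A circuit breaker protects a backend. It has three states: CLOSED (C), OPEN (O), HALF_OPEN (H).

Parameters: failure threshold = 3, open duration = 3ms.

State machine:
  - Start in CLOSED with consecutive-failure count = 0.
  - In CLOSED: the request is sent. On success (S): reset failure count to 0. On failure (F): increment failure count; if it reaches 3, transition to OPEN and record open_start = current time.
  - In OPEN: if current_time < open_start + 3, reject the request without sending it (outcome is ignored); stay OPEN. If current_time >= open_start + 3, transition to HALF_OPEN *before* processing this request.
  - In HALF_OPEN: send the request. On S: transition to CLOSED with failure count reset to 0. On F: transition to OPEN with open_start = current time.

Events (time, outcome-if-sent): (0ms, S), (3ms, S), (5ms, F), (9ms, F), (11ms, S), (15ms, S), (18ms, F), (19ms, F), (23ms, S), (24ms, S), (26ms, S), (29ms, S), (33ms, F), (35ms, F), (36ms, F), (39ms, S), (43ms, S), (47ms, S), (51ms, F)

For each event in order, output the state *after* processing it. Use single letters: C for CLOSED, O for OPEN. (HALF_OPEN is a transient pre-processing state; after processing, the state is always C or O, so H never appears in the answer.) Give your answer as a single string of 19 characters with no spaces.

State after each event:
  event#1 t=0ms outcome=S: state=CLOSED
  event#2 t=3ms outcome=S: state=CLOSED
  event#3 t=5ms outcome=F: state=CLOSED
  event#4 t=9ms outcome=F: state=CLOSED
  event#5 t=11ms outcome=S: state=CLOSED
  event#6 t=15ms outcome=S: state=CLOSED
  event#7 t=18ms outcome=F: state=CLOSED
  event#8 t=19ms outcome=F: state=CLOSED
  event#9 t=23ms outcome=S: state=CLOSED
  event#10 t=24ms outcome=S: state=CLOSED
  event#11 t=26ms outcome=S: state=CLOSED
  event#12 t=29ms outcome=S: state=CLOSED
  event#13 t=33ms outcome=F: state=CLOSED
  event#14 t=35ms outcome=F: state=CLOSED
  event#15 t=36ms outcome=F: state=OPEN
  event#16 t=39ms outcome=S: state=CLOSED
  event#17 t=43ms outcome=S: state=CLOSED
  event#18 t=47ms outcome=S: state=CLOSED
  event#19 t=51ms outcome=F: state=CLOSED

Answer: CCCCCCCCCCCCCCOCCCC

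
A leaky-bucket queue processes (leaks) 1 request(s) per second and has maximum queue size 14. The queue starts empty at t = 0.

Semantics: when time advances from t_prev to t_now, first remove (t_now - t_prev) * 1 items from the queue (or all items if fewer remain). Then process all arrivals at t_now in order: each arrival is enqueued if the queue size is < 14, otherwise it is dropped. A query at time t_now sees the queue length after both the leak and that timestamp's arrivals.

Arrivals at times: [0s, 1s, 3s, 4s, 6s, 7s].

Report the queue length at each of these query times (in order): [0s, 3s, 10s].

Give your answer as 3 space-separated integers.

Queue lengths at query times:
  query t=0s: backlog = 1
  query t=3s: backlog = 1
  query t=10s: backlog = 0

Answer: 1 1 0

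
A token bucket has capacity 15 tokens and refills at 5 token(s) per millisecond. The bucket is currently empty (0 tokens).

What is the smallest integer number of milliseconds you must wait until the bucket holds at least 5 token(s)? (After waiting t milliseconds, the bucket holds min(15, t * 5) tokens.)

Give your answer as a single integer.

Answer: 1

Derivation:
Need t * 5 >= 5, so t >= 5/5.
Smallest integer t = ceil(5/5) = 1.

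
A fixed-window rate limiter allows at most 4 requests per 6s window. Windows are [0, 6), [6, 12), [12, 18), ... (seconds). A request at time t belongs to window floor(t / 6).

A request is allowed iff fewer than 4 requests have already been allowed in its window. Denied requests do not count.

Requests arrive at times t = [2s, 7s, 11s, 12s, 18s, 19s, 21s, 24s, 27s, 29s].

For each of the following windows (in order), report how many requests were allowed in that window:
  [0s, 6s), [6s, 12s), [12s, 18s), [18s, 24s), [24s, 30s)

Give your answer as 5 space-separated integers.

Processing requests:
  req#1 t=2s (window 0): ALLOW
  req#2 t=7s (window 1): ALLOW
  req#3 t=11s (window 1): ALLOW
  req#4 t=12s (window 2): ALLOW
  req#5 t=18s (window 3): ALLOW
  req#6 t=19s (window 3): ALLOW
  req#7 t=21s (window 3): ALLOW
  req#8 t=24s (window 4): ALLOW
  req#9 t=27s (window 4): ALLOW
  req#10 t=29s (window 4): ALLOW

Allowed counts by window: 1 2 1 3 3

Answer: 1 2 1 3 3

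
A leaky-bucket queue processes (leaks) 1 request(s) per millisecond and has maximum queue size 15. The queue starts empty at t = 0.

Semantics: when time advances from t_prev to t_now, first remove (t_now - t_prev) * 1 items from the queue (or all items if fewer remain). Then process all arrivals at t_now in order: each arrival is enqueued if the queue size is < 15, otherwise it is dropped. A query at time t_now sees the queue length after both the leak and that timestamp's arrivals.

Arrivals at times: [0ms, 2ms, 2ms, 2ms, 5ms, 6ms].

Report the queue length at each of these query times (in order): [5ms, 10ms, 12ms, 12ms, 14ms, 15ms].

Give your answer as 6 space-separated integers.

Queue lengths at query times:
  query t=5ms: backlog = 1
  query t=10ms: backlog = 0
  query t=12ms: backlog = 0
  query t=12ms: backlog = 0
  query t=14ms: backlog = 0
  query t=15ms: backlog = 0

Answer: 1 0 0 0 0 0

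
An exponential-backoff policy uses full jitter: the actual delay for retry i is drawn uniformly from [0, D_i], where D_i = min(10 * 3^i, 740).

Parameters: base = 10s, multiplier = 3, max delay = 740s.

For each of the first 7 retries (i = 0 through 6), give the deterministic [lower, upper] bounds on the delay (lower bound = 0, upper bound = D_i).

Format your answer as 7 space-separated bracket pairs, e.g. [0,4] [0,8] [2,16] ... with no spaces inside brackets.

Answer: [0,10] [0,30] [0,90] [0,270] [0,740] [0,740] [0,740]

Derivation:
Computing bounds per retry:
  i=0: D_i=min(10*3^0,740)=10, bounds=[0,10]
  i=1: D_i=min(10*3^1,740)=30, bounds=[0,30]
  i=2: D_i=min(10*3^2,740)=90, bounds=[0,90]
  i=3: D_i=min(10*3^3,740)=270, bounds=[0,270]
  i=4: D_i=min(10*3^4,740)=740, bounds=[0,740]
  i=5: D_i=min(10*3^5,740)=740, bounds=[0,740]
  i=6: D_i=min(10*3^6,740)=740, bounds=[0,740]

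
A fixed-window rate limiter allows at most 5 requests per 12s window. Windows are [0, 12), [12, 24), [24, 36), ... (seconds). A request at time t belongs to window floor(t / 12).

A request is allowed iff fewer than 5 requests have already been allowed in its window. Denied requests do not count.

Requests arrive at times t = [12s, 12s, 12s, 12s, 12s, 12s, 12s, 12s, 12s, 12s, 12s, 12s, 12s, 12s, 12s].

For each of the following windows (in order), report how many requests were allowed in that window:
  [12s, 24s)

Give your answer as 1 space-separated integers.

Answer: 5

Derivation:
Processing requests:
  req#1 t=12s (window 1): ALLOW
  req#2 t=12s (window 1): ALLOW
  req#3 t=12s (window 1): ALLOW
  req#4 t=12s (window 1): ALLOW
  req#5 t=12s (window 1): ALLOW
  req#6 t=12s (window 1): DENY
  req#7 t=12s (window 1): DENY
  req#8 t=12s (window 1): DENY
  req#9 t=12s (window 1): DENY
  req#10 t=12s (window 1): DENY
  req#11 t=12s (window 1): DENY
  req#12 t=12s (window 1): DENY
  req#13 t=12s (window 1): DENY
  req#14 t=12s (window 1): DENY
  req#15 t=12s (window 1): DENY

Allowed counts by window: 5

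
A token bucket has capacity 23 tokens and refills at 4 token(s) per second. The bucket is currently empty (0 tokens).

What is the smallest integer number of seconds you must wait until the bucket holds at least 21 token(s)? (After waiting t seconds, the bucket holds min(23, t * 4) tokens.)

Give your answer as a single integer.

Need t * 4 >= 21, so t >= 21/4.
Smallest integer t = ceil(21/4) = 6.

Answer: 6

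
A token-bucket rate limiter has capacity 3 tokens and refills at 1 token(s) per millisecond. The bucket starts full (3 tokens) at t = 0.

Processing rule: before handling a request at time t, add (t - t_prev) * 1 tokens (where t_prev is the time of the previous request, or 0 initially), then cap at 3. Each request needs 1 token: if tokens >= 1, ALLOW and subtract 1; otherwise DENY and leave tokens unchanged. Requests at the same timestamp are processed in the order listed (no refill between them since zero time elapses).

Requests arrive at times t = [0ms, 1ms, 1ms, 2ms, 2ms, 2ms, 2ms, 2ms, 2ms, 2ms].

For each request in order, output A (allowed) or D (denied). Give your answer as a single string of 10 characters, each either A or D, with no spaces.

Simulating step by step:
  req#1 t=0ms: ALLOW
  req#2 t=1ms: ALLOW
  req#3 t=1ms: ALLOW
  req#4 t=2ms: ALLOW
  req#5 t=2ms: ALLOW
  req#6 t=2ms: DENY
  req#7 t=2ms: DENY
  req#8 t=2ms: DENY
  req#9 t=2ms: DENY
  req#10 t=2ms: DENY

Answer: AAAAADDDDD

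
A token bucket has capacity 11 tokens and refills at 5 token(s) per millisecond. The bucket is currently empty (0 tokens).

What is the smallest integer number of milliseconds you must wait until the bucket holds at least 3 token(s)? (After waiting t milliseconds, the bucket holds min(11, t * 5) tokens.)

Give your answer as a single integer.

Answer: 1

Derivation:
Need t * 5 >= 3, so t >= 3/5.
Smallest integer t = ceil(3/5) = 1.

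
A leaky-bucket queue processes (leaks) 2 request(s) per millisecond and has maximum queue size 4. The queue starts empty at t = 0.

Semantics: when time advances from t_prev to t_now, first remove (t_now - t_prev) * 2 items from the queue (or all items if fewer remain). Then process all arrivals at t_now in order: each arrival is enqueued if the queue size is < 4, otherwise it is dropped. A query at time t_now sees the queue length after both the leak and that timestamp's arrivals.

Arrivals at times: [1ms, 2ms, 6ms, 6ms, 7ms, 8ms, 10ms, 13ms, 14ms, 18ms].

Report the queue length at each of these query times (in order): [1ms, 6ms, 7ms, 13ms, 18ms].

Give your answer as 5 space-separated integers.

Queue lengths at query times:
  query t=1ms: backlog = 1
  query t=6ms: backlog = 2
  query t=7ms: backlog = 1
  query t=13ms: backlog = 1
  query t=18ms: backlog = 1

Answer: 1 2 1 1 1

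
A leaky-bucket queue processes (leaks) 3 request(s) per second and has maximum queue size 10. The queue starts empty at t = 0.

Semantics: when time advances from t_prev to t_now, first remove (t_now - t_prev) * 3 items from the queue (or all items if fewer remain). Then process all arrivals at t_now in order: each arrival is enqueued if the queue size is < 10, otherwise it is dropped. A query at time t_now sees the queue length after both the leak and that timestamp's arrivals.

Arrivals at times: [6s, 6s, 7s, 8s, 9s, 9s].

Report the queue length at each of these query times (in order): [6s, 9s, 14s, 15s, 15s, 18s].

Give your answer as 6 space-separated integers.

Queue lengths at query times:
  query t=6s: backlog = 2
  query t=9s: backlog = 2
  query t=14s: backlog = 0
  query t=15s: backlog = 0
  query t=15s: backlog = 0
  query t=18s: backlog = 0

Answer: 2 2 0 0 0 0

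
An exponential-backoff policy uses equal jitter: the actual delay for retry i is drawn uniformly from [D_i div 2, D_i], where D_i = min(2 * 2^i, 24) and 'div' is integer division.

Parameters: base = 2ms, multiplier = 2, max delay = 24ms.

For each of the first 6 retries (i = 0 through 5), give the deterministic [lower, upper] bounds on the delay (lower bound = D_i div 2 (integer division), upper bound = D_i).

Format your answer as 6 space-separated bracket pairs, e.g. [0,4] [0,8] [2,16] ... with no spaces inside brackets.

Answer: [1,2] [2,4] [4,8] [8,16] [12,24] [12,24]

Derivation:
Computing bounds per retry:
  i=0: D_i=min(2*2^0,24)=2, bounds=[1,2]
  i=1: D_i=min(2*2^1,24)=4, bounds=[2,4]
  i=2: D_i=min(2*2^2,24)=8, bounds=[4,8]
  i=3: D_i=min(2*2^3,24)=16, bounds=[8,16]
  i=4: D_i=min(2*2^4,24)=24, bounds=[12,24]
  i=5: D_i=min(2*2^5,24)=24, bounds=[12,24]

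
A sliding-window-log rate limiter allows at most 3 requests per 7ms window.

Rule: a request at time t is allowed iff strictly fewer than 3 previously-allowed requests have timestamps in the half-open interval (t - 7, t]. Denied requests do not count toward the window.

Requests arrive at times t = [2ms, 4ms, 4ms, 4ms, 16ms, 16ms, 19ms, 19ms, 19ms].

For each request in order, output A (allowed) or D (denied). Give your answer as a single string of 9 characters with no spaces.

Tracking allowed requests in the window:
  req#1 t=2ms: ALLOW
  req#2 t=4ms: ALLOW
  req#3 t=4ms: ALLOW
  req#4 t=4ms: DENY
  req#5 t=16ms: ALLOW
  req#6 t=16ms: ALLOW
  req#7 t=19ms: ALLOW
  req#8 t=19ms: DENY
  req#9 t=19ms: DENY

Answer: AAADAAADD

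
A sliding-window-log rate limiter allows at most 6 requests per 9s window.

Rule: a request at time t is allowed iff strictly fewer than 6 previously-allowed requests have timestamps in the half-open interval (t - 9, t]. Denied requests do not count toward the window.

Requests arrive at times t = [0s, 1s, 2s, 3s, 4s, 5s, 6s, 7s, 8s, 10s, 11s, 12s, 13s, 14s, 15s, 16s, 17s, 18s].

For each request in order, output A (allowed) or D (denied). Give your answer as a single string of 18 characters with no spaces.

Tracking allowed requests in the window:
  req#1 t=0s: ALLOW
  req#2 t=1s: ALLOW
  req#3 t=2s: ALLOW
  req#4 t=3s: ALLOW
  req#5 t=4s: ALLOW
  req#6 t=5s: ALLOW
  req#7 t=6s: DENY
  req#8 t=7s: DENY
  req#9 t=8s: DENY
  req#10 t=10s: ALLOW
  req#11 t=11s: ALLOW
  req#12 t=12s: ALLOW
  req#13 t=13s: ALLOW
  req#14 t=14s: ALLOW
  req#15 t=15s: ALLOW
  req#16 t=16s: DENY
  req#17 t=17s: DENY
  req#18 t=18s: DENY

Answer: AAAAAADDDAAAAAADDD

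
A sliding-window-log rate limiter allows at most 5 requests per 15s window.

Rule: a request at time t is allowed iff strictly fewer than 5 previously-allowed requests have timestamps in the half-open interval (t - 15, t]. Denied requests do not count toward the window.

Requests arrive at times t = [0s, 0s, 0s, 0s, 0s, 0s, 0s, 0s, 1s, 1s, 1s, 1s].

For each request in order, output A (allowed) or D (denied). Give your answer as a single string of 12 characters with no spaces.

Tracking allowed requests in the window:
  req#1 t=0s: ALLOW
  req#2 t=0s: ALLOW
  req#3 t=0s: ALLOW
  req#4 t=0s: ALLOW
  req#5 t=0s: ALLOW
  req#6 t=0s: DENY
  req#7 t=0s: DENY
  req#8 t=0s: DENY
  req#9 t=1s: DENY
  req#10 t=1s: DENY
  req#11 t=1s: DENY
  req#12 t=1s: DENY

Answer: AAAAADDDDDDD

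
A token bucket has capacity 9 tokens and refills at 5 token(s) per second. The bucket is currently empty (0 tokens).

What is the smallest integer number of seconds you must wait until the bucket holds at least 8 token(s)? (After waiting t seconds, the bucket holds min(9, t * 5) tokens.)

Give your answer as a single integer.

Need t * 5 >= 8, so t >= 8/5.
Smallest integer t = ceil(8/5) = 2.

Answer: 2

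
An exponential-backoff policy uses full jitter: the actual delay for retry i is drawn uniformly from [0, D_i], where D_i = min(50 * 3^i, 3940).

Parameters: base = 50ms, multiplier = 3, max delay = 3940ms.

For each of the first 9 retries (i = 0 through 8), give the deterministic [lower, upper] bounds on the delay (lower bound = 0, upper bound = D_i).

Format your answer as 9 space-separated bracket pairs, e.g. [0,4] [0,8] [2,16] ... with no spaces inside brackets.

Answer: [0,50] [0,150] [0,450] [0,1350] [0,3940] [0,3940] [0,3940] [0,3940] [0,3940]

Derivation:
Computing bounds per retry:
  i=0: D_i=min(50*3^0,3940)=50, bounds=[0,50]
  i=1: D_i=min(50*3^1,3940)=150, bounds=[0,150]
  i=2: D_i=min(50*3^2,3940)=450, bounds=[0,450]
  i=3: D_i=min(50*3^3,3940)=1350, bounds=[0,1350]
  i=4: D_i=min(50*3^4,3940)=3940, bounds=[0,3940]
  i=5: D_i=min(50*3^5,3940)=3940, bounds=[0,3940]
  i=6: D_i=min(50*3^6,3940)=3940, bounds=[0,3940]
  i=7: D_i=min(50*3^7,3940)=3940, bounds=[0,3940]
  i=8: D_i=min(50*3^8,3940)=3940, bounds=[0,3940]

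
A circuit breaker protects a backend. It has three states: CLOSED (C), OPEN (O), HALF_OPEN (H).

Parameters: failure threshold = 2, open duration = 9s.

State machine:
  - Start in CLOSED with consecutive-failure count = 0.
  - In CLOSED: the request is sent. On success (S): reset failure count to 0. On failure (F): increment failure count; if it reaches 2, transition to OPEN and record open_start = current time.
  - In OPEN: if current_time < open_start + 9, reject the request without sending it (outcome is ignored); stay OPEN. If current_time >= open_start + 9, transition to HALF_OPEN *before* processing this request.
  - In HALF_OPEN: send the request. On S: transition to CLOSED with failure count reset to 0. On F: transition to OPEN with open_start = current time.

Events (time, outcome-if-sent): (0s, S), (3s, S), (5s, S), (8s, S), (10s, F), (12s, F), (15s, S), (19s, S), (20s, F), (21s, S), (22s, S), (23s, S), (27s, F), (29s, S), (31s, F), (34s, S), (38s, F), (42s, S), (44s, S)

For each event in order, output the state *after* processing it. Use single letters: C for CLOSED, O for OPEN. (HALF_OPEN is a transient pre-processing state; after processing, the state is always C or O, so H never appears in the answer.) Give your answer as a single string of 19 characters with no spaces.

State after each event:
  event#1 t=0s outcome=S: state=CLOSED
  event#2 t=3s outcome=S: state=CLOSED
  event#3 t=5s outcome=S: state=CLOSED
  event#4 t=8s outcome=S: state=CLOSED
  event#5 t=10s outcome=F: state=CLOSED
  event#6 t=12s outcome=F: state=OPEN
  event#7 t=15s outcome=S: state=OPEN
  event#8 t=19s outcome=S: state=OPEN
  event#9 t=20s outcome=F: state=OPEN
  event#10 t=21s outcome=S: state=CLOSED
  event#11 t=22s outcome=S: state=CLOSED
  event#12 t=23s outcome=S: state=CLOSED
  event#13 t=27s outcome=F: state=CLOSED
  event#14 t=29s outcome=S: state=CLOSED
  event#15 t=31s outcome=F: state=CLOSED
  event#16 t=34s outcome=S: state=CLOSED
  event#17 t=38s outcome=F: state=CLOSED
  event#18 t=42s outcome=S: state=CLOSED
  event#19 t=44s outcome=S: state=CLOSED

Answer: CCCCCOOOOCCCCCCCCCC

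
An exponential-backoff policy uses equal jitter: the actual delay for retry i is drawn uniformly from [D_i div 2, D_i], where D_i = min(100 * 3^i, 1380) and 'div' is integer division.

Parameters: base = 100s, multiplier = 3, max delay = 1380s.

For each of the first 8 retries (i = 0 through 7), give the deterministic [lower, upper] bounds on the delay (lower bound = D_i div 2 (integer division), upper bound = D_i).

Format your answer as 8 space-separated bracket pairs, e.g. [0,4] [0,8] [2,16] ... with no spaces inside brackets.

Answer: [50,100] [150,300] [450,900] [690,1380] [690,1380] [690,1380] [690,1380] [690,1380]

Derivation:
Computing bounds per retry:
  i=0: D_i=min(100*3^0,1380)=100, bounds=[50,100]
  i=1: D_i=min(100*3^1,1380)=300, bounds=[150,300]
  i=2: D_i=min(100*3^2,1380)=900, bounds=[450,900]
  i=3: D_i=min(100*3^3,1380)=1380, bounds=[690,1380]
  i=4: D_i=min(100*3^4,1380)=1380, bounds=[690,1380]
  i=5: D_i=min(100*3^5,1380)=1380, bounds=[690,1380]
  i=6: D_i=min(100*3^6,1380)=1380, bounds=[690,1380]
  i=7: D_i=min(100*3^7,1380)=1380, bounds=[690,1380]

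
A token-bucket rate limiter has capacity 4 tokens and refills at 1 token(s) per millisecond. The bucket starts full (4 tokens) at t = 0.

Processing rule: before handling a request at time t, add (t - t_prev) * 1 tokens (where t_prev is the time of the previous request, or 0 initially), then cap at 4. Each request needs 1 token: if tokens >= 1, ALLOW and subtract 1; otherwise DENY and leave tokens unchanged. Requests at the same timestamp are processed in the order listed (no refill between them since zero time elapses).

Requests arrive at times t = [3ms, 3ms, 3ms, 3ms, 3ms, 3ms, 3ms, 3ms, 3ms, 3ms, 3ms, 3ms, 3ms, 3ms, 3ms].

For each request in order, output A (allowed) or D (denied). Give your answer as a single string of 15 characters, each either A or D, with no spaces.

Simulating step by step:
  req#1 t=3ms: ALLOW
  req#2 t=3ms: ALLOW
  req#3 t=3ms: ALLOW
  req#4 t=3ms: ALLOW
  req#5 t=3ms: DENY
  req#6 t=3ms: DENY
  req#7 t=3ms: DENY
  req#8 t=3ms: DENY
  req#9 t=3ms: DENY
  req#10 t=3ms: DENY
  req#11 t=3ms: DENY
  req#12 t=3ms: DENY
  req#13 t=3ms: DENY
  req#14 t=3ms: DENY
  req#15 t=3ms: DENY

Answer: AAAADDDDDDDDDDD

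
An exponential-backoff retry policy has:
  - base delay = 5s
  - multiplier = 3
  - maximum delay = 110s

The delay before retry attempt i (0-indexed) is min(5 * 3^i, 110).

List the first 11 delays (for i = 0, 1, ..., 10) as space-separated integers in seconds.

Answer: 5 15 45 110 110 110 110 110 110 110 110

Derivation:
Computing each delay:
  i=0: min(5*3^0, 110) = 5
  i=1: min(5*3^1, 110) = 15
  i=2: min(5*3^2, 110) = 45
  i=3: min(5*3^3, 110) = 110
  i=4: min(5*3^4, 110) = 110
  i=5: min(5*3^5, 110) = 110
  i=6: min(5*3^6, 110) = 110
  i=7: min(5*3^7, 110) = 110
  i=8: min(5*3^8, 110) = 110
  i=9: min(5*3^9, 110) = 110
  i=10: min(5*3^10, 110) = 110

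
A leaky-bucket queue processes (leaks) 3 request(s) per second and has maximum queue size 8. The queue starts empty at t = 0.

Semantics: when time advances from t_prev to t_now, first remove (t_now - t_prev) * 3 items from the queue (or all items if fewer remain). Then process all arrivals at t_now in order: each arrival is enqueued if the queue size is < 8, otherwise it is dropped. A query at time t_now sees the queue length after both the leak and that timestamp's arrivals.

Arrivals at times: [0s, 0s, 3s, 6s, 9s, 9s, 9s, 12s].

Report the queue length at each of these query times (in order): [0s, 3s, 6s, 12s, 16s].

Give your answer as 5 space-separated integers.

Queue lengths at query times:
  query t=0s: backlog = 2
  query t=3s: backlog = 1
  query t=6s: backlog = 1
  query t=12s: backlog = 1
  query t=16s: backlog = 0

Answer: 2 1 1 1 0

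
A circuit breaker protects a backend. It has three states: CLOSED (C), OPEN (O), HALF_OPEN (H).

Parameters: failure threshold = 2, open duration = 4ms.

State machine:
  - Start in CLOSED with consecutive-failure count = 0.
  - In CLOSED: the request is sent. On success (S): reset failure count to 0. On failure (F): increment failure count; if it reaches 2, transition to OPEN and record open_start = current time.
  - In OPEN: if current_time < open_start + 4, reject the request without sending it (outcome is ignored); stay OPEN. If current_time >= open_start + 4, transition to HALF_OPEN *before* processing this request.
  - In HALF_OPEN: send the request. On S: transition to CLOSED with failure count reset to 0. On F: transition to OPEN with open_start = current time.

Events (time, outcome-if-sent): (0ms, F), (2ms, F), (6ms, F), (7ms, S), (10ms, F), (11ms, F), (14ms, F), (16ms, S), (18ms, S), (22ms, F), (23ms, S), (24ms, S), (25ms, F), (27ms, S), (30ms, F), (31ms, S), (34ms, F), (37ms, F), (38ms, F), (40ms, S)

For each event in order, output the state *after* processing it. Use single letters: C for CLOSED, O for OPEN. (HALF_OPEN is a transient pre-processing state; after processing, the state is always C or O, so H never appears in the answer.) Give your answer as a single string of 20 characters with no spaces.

Answer: COOOOOOOCCCCCCCCCOOO

Derivation:
State after each event:
  event#1 t=0ms outcome=F: state=CLOSED
  event#2 t=2ms outcome=F: state=OPEN
  event#3 t=6ms outcome=F: state=OPEN
  event#4 t=7ms outcome=S: state=OPEN
  event#5 t=10ms outcome=F: state=OPEN
  event#6 t=11ms outcome=F: state=OPEN
  event#7 t=14ms outcome=F: state=OPEN
  event#8 t=16ms outcome=S: state=OPEN
  event#9 t=18ms outcome=S: state=CLOSED
  event#10 t=22ms outcome=F: state=CLOSED
  event#11 t=23ms outcome=S: state=CLOSED
  event#12 t=24ms outcome=S: state=CLOSED
  event#13 t=25ms outcome=F: state=CLOSED
  event#14 t=27ms outcome=S: state=CLOSED
  event#15 t=30ms outcome=F: state=CLOSED
  event#16 t=31ms outcome=S: state=CLOSED
  event#17 t=34ms outcome=F: state=CLOSED
  event#18 t=37ms outcome=F: state=OPEN
  event#19 t=38ms outcome=F: state=OPEN
  event#20 t=40ms outcome=S: state=OPEN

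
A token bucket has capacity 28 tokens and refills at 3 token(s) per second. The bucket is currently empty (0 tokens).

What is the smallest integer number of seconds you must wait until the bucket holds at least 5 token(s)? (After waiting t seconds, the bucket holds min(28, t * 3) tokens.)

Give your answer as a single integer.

Need t * 3 >= 5, so t >= 5/3.
Smallest integer t = ceil(5/3) = 2.

Answer: 2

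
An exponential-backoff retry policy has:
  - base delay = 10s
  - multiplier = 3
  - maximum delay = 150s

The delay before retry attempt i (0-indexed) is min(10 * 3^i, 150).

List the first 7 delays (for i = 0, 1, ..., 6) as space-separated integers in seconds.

Answer: 10 30 90 150 150 150 150

Derivation:
Computing each delay:
  i=0: min(10*3^0, 150) = 10
  i=1: min(10*3^1, 150) = 30
  i=2: min(10*3^2, 150) = 90
  i=3: min(10*3^3, 150) = 150
  i=4: min(10*3^4, 150) = 150
  i=5: min(10*3^5, 150) = 150
  i=6: min(10*3^6, 150) = 150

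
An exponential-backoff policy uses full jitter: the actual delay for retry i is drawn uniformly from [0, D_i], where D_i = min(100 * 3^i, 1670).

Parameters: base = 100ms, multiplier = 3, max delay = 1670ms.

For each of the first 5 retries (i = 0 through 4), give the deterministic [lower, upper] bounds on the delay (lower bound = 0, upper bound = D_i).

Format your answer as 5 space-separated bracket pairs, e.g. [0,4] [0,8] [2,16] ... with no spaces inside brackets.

Computing bounds per retry:
  i=0: D_i=min(100*3^0,1670)=100, bounds=[0,100]
  i=1: D_i=min(100*3^1,1670)=300, bounds=[0,300]
  i=2: D_i=min(100*3^2,1670)=900, bounds=[0,900]
  i=3: D_i=min(100*3^3,1670)=1670, bounds=[0,1670]
  i=4: D_i=min(100*3^4,1670)=1670, bounds=[0,1670]

Answer: [0,100] [0,300] [0,900] [0,1670] [0,1670]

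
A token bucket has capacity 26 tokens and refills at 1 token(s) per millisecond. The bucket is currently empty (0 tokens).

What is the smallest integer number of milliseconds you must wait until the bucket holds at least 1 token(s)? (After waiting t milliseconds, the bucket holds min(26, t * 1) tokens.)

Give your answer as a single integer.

Need t * 1 >= 1, so t >= 1/1.
Smallest integer t = ceil(1/1) = 1.

Answer: 1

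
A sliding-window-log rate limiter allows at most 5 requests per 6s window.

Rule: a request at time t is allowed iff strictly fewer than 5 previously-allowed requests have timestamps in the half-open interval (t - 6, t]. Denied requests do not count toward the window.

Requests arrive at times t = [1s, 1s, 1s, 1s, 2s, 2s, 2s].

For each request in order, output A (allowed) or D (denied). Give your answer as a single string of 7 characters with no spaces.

Answer: AAAAADD

Derivation:
Tracking allowed requests in the window:
  req#1 t=1s: ALLOW
  req#2 t=1s: ALLOW
  req#3 t=1s: ALLOW
  req#4 t=1s: ALLOW
  req#5 t=2s: ALLOW
  req#6 t=2s: DENY
  req#7 t=2s: DENY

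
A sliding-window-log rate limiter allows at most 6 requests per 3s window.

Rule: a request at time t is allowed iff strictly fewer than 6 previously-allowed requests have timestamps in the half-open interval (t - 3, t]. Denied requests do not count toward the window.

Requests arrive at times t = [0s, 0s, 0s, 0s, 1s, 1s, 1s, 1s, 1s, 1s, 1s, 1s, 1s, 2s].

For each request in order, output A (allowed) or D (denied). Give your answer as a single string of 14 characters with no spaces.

Answer: AAAAAADDDDDDDD

Derivation:
Tracking allowed requests in the window:
  req#1 t=0s: ALLOW
  req#2 t=0s: ALLOW
  req#3 t=0s: ALLOW
  req#4 t=0s: ALLOW
  req#5 t=1s: ALLOW
  req#6 t=1s: ALLOW
  req#7 t=1s: DENY
  req#8 t=1s: DENY
  req#9 t=1s: DENY
  req#10 t=1s: DENY
  req#11 t=1s: DENY
  req#12 t=1s: DENY
  req#13 t=1s: DENY
  req#14 t=2s: DENY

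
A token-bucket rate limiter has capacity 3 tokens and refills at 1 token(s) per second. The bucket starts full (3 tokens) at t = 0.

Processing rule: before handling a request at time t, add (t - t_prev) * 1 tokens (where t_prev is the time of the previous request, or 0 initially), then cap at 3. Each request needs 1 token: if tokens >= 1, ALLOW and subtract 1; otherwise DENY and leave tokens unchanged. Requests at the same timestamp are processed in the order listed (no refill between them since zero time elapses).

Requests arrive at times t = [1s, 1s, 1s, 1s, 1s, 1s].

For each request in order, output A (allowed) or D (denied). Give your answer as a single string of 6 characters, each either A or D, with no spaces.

Answer: AAADDD

Derivation:
Simulating step by step:
  req#1 t=1s: ALLOW
  req#2 t=1s: ALLOW
  req#3 t=1s: ALLOW
  req#4 t=1s: DENY
  req#5 t=1s: DENY
  req#6 t=1s: DENY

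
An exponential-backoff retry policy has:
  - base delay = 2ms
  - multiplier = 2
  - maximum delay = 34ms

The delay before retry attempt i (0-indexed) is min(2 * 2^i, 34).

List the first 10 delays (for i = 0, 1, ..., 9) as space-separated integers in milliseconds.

Computing each delay:
  i=0: min(2*2^0, 34) = 2
  i=1: min(2*2^1, 34) = 4
  i=2: min(2*2^2, 34) = 8
  i=3: min(2*2^3, 34) = 16
  i=4: min(2*2^4, 34) = 32
  i=5: min(2*2^5, 34) = 34
  i=6: min(2*2^6, 34) = 34
  i=7: min(2*2^7, 34) = 34
  i=8: min(2*2^8, 34) = 34
  i=9: min(2*2^9, 34) = 34

Answer: 2 4 8 16 32 34 34 34 34 34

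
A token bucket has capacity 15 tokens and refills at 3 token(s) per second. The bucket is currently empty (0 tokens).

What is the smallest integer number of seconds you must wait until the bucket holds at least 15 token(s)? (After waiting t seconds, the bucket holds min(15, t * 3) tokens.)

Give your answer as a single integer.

Answer: 5

Derivation:
Need t * 3 >= 15, so t >= 15/3.
Smallest integer t = ceil(15/3) = 5.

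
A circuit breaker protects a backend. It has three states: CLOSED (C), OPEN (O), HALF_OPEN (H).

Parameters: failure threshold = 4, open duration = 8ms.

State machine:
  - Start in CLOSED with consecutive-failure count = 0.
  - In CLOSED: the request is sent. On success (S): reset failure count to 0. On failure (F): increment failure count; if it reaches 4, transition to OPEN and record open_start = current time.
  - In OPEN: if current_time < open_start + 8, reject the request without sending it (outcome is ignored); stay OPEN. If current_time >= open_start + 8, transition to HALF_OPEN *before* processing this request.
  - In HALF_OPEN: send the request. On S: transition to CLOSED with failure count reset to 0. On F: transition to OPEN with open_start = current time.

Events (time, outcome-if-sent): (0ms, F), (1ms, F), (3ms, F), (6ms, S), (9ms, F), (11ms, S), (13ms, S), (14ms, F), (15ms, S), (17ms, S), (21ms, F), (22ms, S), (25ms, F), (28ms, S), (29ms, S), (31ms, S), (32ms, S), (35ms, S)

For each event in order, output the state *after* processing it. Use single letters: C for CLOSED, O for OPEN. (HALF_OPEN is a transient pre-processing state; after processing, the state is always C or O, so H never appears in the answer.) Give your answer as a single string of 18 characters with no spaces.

State after each event:
  event#1 t=0ms outcome=F: state=CLOSED
  event#2 t=1ms outcome=F: state=CLOSED
  event#3 t=3ms outcome=F: state=CLOSED
  event#4 t=6ms outcome=S: state=CLOSED
  event#5 t=9ms outcome=F: state=CLOSED
  event#6 t=11ms outcome=S: state=CLOSED
  event#7 t=13ms outcome=S: state=CLOSED
  event#8 t=14ms outcome=F: state=CLOSED
  event#9 t=15ms outcome=S: state=CLOSED
  event#10 t=17ms outcome=S: state=CLOSED
  event#11 t=21ms outcome=F: state=CLOSED
  event#12 t=22ms outcome=S: state=CLOSED
  event#13 t=25ms outcome=F: state=CLOSED
  event#14 t=28ms outcome=S: state=CLOSED
  event#15 t=29ms outcome=S: state=CLOSED
  event#16 t=31ms outcome=S: state=CLOSED
  event#17 t=32ms outcome=S: state=CLOSED
  event#18 t=35ms outcome=S: state=CLOSED

Answer: CCCCCCCCCCCCCCCCCC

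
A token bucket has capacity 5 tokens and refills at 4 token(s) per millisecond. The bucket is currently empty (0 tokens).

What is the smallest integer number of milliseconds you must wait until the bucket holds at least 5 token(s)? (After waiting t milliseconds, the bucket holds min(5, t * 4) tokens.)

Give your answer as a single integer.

Answer: 2

Derivation:
Need t * 4 >= 5, so t >= 5/4.
Smallest integer t = ceil(5/4) = 2.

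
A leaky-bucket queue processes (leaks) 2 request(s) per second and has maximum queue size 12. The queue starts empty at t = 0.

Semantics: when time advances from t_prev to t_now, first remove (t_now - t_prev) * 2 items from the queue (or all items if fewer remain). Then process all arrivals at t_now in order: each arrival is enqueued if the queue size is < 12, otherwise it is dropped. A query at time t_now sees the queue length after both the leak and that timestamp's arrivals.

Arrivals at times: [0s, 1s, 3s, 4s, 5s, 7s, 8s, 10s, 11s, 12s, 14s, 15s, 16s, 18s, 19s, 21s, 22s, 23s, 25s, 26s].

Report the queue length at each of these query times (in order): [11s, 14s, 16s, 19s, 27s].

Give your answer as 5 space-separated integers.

Answer: 1 1 1 1 0

Derivation:
Queue lengths at query times:
  query t=11s: backlog = 1
  query t=14s: backlog = 1
  query t=16s: backlog = 1
  query t=19s: backlog = 1
  query t=27s: backlog = 0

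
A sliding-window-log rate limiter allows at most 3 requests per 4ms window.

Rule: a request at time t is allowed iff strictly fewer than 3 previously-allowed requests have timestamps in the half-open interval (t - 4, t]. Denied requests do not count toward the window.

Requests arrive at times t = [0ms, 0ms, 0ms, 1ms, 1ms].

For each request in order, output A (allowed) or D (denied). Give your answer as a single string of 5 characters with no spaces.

Answer: AAADD

Derivation:
Tracking allowed requests in the window:
  req#1 t=0ms: ALLOW
  req#2 t=0ms: ALLOW
  req#3 t=0ms: ALLOW
  req#4 t=1ms: DENY
  req#5 t=1ms: DENY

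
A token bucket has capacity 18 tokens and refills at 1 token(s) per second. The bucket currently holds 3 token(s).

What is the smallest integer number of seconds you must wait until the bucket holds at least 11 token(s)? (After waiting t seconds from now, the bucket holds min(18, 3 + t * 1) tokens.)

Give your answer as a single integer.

Answer: 8

Derivation:
Need 3 + t * 1 >= 11, so t >= 8/1.
Smallest integer t = ceil(8/1) = 8.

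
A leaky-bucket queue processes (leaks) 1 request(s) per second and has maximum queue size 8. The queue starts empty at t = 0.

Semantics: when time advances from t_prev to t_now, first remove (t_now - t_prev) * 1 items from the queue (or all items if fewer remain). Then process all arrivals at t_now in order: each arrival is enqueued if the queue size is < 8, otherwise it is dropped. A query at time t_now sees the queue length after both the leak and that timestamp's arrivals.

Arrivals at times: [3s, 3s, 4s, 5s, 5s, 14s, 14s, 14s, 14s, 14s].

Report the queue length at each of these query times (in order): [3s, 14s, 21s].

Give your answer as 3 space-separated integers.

Answer: 2 5 0

Derivation:
Queue lengths at query times:
  query t=3s: backlog = 2
  query t=14s: backlog = 5
  query t=21s: backlog = 0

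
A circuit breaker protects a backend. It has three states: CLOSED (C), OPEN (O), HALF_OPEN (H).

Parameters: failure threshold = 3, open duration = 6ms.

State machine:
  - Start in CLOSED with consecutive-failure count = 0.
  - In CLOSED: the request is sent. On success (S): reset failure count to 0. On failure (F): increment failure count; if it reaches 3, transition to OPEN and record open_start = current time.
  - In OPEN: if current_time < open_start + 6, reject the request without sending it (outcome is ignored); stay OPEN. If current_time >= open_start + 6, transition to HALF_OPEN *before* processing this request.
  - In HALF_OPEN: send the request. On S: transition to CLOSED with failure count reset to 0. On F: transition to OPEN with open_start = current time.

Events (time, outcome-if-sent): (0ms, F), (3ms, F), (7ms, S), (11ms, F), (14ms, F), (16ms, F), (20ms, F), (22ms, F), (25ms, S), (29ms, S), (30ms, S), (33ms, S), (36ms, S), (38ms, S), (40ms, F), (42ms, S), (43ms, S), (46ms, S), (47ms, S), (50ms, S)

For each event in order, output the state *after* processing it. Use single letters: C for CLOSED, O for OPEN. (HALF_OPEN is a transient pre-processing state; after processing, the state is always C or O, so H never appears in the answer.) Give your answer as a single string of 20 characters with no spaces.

State after each event:
  event#1 t=0ms outcome=F: state=CLOSED
  event#2 t=3ms outcome=F: state=CLOSED
  event#3 t=7ms outcome=S: state=CLOSED
  event#4 t=11ms outcome=F: state=CLOSED
  event#5 t=14ms outcome=F: state=CLOSED
  event#6 t=16ms outcome=F: state=OPEN
  event#7 t=20ms outcome=F: state=OPEN
  event#8 t=22ms outcome=F: state=OPEN
  event#9 t=25ms outcome=S: state=OPEN
  event#10 t=29ms outcome=S: state=CLOSED
  event#11 t=30ms outcome=S: state=CLOSED
  event#12 t=33ms outcome=S: state=CLOSED
  event#13 t=36ms outcome=S: state=CLOSED
  event#14 t=38ms outcome=S: state=CLOSED
  event#15 t=40ms outcome=F: state=CLOSED
  event#16 t=42ms outcome=S: state=CLOSED
  event#17 t=43ms outcome=S: state=CLOSED
  event#18 t=46ms outcome=S: state=CLOSED
  event#19 t=47ms outcome=S: state=CLOSED
  event#20 t=50ms outcome=S: state=CLOSED

Answer: CCCCCOOOOCCCCCCCCCCC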